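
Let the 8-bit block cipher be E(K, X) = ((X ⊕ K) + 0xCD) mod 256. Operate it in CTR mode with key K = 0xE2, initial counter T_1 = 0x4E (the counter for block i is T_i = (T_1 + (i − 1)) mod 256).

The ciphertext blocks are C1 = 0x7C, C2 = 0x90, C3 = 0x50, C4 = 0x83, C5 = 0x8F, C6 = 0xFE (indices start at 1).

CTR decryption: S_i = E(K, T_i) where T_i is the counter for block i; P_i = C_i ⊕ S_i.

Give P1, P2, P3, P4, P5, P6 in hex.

P1: T = 0x4E, S = E(K, T) = 0x79; 0x7C ⊕ 0x79 = 0x05.
P2: T = 0x4F, S = E(K, T) = 0x7A; 0x90 ⊕ 0x7A = 0xEA.
P3: T = 0x50, S = E(K, T) = 0x7F; 0x50 ⊕ 0x7F = 0x2F.
P4: T = 0x51, S = E(K, T) = 0x80; 0x83 ⊕ 0x80 = 0x03.
P5: T = 0x52, S = E(K, T) = 0x7D; 0x8F ⊕ 0x7D = 0xF2.
P6: T = 0x53, S = E(K, T) = 0x7E; 0xFE ⊕ 0x7E = 0x80.

P1 = 0x05, P2 = 0xEA, P3 = 0x2F, P4 = 0x03, P5 = 0xF2, P6 = 0x80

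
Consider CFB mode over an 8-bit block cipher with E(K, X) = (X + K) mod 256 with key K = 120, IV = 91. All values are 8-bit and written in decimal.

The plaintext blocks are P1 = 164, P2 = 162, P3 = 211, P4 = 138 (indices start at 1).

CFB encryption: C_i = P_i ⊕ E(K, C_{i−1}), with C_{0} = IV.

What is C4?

C4 = 4

C1: E(K, 91) = 211; 164 ⊕ 211 = 119.
C2: E(K, 119) = 239; 162 ⊕ 239 = 77.
C3: E(K, 77) = 197; 211 ⊕ 197 = 22.
C4: E(K, 22) = 142; 138 ⊕ 142 = 4.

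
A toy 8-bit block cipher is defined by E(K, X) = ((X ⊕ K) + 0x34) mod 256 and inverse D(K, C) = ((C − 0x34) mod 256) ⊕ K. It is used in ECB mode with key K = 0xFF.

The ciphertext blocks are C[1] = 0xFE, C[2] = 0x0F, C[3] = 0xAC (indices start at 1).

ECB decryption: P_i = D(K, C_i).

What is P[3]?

P[3] = 0x87

P[3]: D(K, 0xAC) = 0x87.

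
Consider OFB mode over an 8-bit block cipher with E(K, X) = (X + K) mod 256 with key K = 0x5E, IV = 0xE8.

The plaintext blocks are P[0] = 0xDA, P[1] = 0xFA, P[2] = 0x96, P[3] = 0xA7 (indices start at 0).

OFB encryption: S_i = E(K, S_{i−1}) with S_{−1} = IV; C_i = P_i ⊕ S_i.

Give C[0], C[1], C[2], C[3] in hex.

C[0]: S = E(K, 0xE8) = 0x46; 0xDA ⊕ 0x46 = 0x9C.
C[1]: S = E(K, 0x46) = 0xA4; 0xFA ⊕ 0xA4 = 0x5E.
C[2]: S = E(K, 0xA4) = 0x02; 0x96 ⊕ 0x02 = 0x94.
C[3]: S = E(K, 0x02) = 0x60; 0xA7 ⊕ 0x60 = 0xC7.

C[0] = 0x9C, C[1] = 0x5E, C[2] = 0x94, C[3] = 0xC7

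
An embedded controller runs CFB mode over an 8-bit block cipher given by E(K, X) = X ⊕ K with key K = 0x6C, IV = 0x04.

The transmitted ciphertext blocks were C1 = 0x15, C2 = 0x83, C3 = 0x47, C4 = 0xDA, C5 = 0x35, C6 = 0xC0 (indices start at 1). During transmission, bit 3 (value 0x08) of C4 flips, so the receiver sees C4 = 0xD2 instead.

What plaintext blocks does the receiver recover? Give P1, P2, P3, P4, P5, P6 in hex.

CFB decryption: P_i = C_i ⊕ E(K, C_{i−1}), with C_{0} = IV.
Only C4 changed, to 0xD2. In CFB, a change in C_i flips the same bit in P_i and garbles P_{i+1}. Decrypting the received ciphertext:
P1: E(K, 0x04) = 0x68; 0x15 ⊕ 0x68 = 0x7D.
P2: E(K, 0x15) = 0x79; 0x83 ⊕ 0x79 = 0xFA.
P3: E(K, 0x83) = 0xEF; 0x47 ⊕ 0xEF = 0xA8.
P4: E(K, 0x47) = 0x2B; 0xD2 ⊕ 0x2B = 0xF9.
P5: E(K, 0xD2) = 0xBE; 0x35 ⊕ 0xBE = 0x8B.
P6: E(K, 0x35) = 0x59; 0xC0 ⊕ 0x59 = 0x99.
Blocks that differ from the original plaintext: P4, P5.

P1 = 0x7D, P2 = 0xFA, P3 = 0xA8, P4 = 0xF9, P5 = 0x8B, P6 = 0x99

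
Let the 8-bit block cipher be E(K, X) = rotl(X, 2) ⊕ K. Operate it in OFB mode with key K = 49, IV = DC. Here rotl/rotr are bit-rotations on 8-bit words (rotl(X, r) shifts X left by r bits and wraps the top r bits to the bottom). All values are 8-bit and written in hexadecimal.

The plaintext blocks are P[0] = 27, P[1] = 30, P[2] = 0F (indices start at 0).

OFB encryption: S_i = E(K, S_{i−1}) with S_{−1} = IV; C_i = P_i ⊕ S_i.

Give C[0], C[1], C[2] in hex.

C[0]: S = E(K, DC) = 3A; 27 ⊕ 3A = 1D.
C[1]: S = E(K, 3A) = A1; 30 ⊕ A1 = 91.
C[2]: S = E(K, A1) = CF; 0F ⊕ CF = C0.

C[0] = 1D, C[1] = 91, C[2] = C0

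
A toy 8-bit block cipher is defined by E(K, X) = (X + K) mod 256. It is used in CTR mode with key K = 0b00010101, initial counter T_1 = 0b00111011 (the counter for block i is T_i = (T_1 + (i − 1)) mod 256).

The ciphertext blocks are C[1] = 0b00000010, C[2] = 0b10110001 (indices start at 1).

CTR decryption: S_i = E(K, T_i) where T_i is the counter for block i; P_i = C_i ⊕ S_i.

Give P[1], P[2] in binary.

P[1] = 0b01010010, P[2] = 0b11100000

P[1]: T = 0b00111011, S = E(K, T) = 0b01010000; 0b00000010 ⊕ 0b01010000 = 0b01010010.
P[2]: T = 0b00111100, S = E(K, T) = 0b01010001; 0b10110001 ⊕ 0b01010001 = 0b11100000.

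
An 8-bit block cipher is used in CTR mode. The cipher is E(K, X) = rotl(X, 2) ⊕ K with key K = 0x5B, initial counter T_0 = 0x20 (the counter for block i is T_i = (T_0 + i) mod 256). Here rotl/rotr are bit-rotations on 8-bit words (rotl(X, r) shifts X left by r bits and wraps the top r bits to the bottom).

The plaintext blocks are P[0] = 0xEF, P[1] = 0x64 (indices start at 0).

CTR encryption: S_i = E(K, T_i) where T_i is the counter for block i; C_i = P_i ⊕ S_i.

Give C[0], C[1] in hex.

C[0]: T = 0x20, S = E(K, T) = 0xDB; 0xEF ⊕ 0xDB = 0x34.
C[1]: T = 0x21, S = E(K, T) = 0xDF; 0x64 ⊕ 0xDF = 0xBB.

C[0] = 0x34, C[1] = 0xBB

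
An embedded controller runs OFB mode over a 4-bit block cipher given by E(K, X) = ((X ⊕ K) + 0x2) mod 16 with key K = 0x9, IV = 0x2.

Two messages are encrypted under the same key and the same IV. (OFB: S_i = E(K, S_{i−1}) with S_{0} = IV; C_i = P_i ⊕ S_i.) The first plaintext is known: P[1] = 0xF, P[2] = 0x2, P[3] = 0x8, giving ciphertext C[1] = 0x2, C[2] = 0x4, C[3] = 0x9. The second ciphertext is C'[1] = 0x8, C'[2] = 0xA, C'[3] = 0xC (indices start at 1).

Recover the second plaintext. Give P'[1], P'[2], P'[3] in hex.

P'[1] = 0x5, P'[2] = 0xC, P'[3] = 0xD

In OFB with a reused IV, both messages share the same keystream S_i, so C_i ⊕ C'_i = P_i ⊕ P'_i and thus P'_i = P_i ⊕ C_i ⊕ C'_i.
P'[1]: 0xF ⊕ 0x2 ⊕ 0x8 = 0x5.
P'[2]: 0x2 ⊕ 0x4 ⊕ 0xA = 0xC.
P'[3]: 0x8 ⊕ 0x9 ⊕ 0xC = 0xD.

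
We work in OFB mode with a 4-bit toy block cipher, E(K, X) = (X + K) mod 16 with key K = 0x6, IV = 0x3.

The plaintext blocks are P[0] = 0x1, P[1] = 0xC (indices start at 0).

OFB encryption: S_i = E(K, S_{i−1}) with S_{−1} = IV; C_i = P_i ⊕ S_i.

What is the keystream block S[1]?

0xF

C[0]: S = E(K, 0x3) = 0x9; 0x1 ⊕ 0x9 = 0x8.
C[1]: S = E(K, 0x9) = 0xF; 0xC ⊕ 0xF = 0x3.
So S[1] = 0xF.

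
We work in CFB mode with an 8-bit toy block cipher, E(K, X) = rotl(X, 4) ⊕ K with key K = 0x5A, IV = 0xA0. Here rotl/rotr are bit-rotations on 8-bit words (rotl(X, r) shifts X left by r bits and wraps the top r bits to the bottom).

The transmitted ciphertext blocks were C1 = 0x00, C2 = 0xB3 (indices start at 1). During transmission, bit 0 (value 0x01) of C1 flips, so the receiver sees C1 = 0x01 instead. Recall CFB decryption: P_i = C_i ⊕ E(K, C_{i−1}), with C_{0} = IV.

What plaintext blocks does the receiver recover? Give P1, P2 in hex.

P1 = 0x51, P2 = 0xF9

Only C1 changed, to 0x01. In CFB, a change in C_i flips the same bit in P_i and garbles P_{i+1}. Decrypting the received ciphertext:
P1: E(K, 0xA0) = 0x50; 0x01 ⊕ 0x50 = 0x51.
P2: E(K, 0x01) = 0x4A; 0xB3 ⊕ 0x4A = 0xF9.
Blocks that differ from the original plaintext: P1, P2.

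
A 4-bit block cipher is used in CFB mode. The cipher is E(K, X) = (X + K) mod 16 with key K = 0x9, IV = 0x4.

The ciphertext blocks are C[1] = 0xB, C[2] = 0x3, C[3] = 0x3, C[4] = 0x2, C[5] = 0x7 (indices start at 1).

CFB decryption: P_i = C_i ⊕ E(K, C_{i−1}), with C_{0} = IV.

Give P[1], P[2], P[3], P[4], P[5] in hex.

P[1] = 0x6, P[2] = 0x7, P[3] = 0xF, P[4] = 0xE, P[5] = 0xC

P[1]: E(K, 0x4) = 0xD; 0xB ⊕ 0xD = 0x6.
P[2]: E(K, 0xB) = 0x4; 0x3 ⊕ 0x4 = 0x7.
P[3]: E(K, 0x3) = 0xC; 0x3 ⊕ 0xC = 0xF.
P[4]: E(K, 0x3) = 0xC; 0x2 ⊕ 0xC = 0xE.
P[5]: E(K, 0x2) = 0xB; 0x7 ⊕ 0xB = 0xC.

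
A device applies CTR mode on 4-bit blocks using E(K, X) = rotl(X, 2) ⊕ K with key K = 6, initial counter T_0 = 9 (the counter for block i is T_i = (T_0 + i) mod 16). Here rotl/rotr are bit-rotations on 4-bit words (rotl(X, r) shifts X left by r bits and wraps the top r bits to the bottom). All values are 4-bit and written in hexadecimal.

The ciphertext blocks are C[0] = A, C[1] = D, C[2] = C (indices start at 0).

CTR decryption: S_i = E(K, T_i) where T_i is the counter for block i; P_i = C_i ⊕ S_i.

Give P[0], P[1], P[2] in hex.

P[0] = A, P[1] = 1, P[2] = 4

P[0]: T = 9, S = E(K, T) = 0; A ⊕ 0 = A.
P[1]: T = A, S = E(K, T) = C; D ⊕ C = 1.
P[2]: T = B, S = E(K, T) = 8; C ⊕ 8 = 4.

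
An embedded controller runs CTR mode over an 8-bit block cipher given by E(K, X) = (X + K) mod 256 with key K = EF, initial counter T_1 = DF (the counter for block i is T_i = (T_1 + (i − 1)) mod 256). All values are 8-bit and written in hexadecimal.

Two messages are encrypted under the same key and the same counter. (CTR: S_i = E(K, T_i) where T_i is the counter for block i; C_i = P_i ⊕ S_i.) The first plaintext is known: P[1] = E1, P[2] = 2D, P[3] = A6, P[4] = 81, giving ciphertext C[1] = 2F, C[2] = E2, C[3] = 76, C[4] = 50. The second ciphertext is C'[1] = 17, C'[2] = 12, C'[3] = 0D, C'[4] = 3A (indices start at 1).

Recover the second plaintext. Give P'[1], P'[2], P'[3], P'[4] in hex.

In CTR with a reused counter, both messages share the same keystream S_i, so C_i ⊕ C'_i = P_i ⊕ P'_i and thus P'_i = P_i ⊕ C_i ⊕ C'_i.
P'[1]: E1 ⊕ 2F ⊕ 17 = D9.
P'[2]: 2D ⊕ E2 ⊕ 12 = DD.
P'[3]: A6 ⊕ 76 ⊕ 0D = DD.
P'[4]: 81 ⊕ 50 ⊕ 3A = EB.

P'[1] = D9, P'[2] = DD, P'[3] = DD, P'[4] = EB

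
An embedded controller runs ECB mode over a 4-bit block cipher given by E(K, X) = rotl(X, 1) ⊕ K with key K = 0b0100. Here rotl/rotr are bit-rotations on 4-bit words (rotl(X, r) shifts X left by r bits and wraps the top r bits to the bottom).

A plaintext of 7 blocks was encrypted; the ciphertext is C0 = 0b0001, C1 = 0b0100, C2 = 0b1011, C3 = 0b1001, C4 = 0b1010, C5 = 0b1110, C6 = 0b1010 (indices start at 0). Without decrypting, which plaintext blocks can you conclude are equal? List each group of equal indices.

ECB encrypts each block independently with the same key, so equal ciphertext blocks imply equal plaintext blocks.
C4 = C6 = 0b1010, so P4 = P6.

P4 = P6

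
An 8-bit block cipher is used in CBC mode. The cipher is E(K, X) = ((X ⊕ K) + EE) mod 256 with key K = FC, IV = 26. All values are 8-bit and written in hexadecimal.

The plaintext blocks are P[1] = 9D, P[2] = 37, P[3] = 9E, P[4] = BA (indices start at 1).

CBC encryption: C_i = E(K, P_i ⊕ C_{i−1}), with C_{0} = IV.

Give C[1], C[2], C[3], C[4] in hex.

C[1]: P[1] ⊕ 26 = BB; E(K, BB) = 35.
C[2]: P[2] ⊕ 35 = 02; E(K, 02) = EC.
C[3]: P[3] ⊕ EC = 72; E(K, 72) = 7C.
C[4]: P[4] ⊕ 7C = C6; E(K, C6) = 28.

C[1] = 35, C[2] = EC, C[3] = 7C, C[4] = 28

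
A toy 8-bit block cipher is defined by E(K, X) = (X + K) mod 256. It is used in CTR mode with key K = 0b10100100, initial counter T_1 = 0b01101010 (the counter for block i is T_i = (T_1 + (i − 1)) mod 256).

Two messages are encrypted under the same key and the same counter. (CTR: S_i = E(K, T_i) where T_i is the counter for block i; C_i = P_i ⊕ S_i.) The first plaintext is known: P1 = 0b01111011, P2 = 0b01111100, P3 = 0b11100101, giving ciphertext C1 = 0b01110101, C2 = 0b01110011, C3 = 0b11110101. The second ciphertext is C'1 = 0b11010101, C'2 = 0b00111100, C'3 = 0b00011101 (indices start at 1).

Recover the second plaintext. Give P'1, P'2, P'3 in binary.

P'1 = 0b11011011, P'2 = 0b00110011, P'3 = 0b00001101

In CTR with a reused counter, both messages share the same keystream S_i, so C_i ⊕ C'_i = P_i ⊕ P'_i and thus P'_i = P_i ⊕ C_i ⊕ C'_i.
P'1: 0b01111011 ⊕ 0b01110101 ⊕ 0b11010101 = 0b11011011.
P'2: 0b01111100 ⊕ 0b01110011 ⊕ 0b00111100 = 0b00110011.
P'3: 0b11100101 ⊕ 0b11110101 ⊕ 0b00011101 = 0b00001101.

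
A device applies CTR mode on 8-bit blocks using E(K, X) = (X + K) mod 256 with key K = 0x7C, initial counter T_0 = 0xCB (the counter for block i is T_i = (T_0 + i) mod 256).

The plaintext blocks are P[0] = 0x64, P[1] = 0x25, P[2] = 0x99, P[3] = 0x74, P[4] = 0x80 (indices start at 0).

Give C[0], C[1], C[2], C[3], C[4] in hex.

C[0] = 0x23, C[1] = 0x6D, C[2] = 0xD0, C[3] = 0x3E, C[4] = 0xCB

CTR encryption: S_i = E(K, T_i) where T_i is the counter for block i; C_i = P_i ⊕ S_i.
C[0]: T = 0xCB, S = E(K, T) = 0x47; 0x64 ⊕ 0x47 = 0x23.
C[1]: T = 0xCC, S = E(K, T) = 0x48; 0x25 ⊕ 0x48 = 0x6D.
C[2]: T = 0xCD, S = E(K, T) = 0x49; 0x99 ⊕ 0x49 = 0xD0.
C[3]: T = 0xCE, S = E(K, T) = 0x4A; 0x74 ⊕ 0x4A = 0x3E.
C[4]: T = 0xCF, S = E(K, T) = 0x4B; 0x80 ⊕ 0x4B = 0xCB.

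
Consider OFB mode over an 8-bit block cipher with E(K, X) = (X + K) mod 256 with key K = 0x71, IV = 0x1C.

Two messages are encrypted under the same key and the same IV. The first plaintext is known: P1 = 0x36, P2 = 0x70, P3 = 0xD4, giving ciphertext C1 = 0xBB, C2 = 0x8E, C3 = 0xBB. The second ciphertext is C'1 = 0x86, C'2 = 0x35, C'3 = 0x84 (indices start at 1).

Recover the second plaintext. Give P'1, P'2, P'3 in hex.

In OFB with a reused IV, both messages share the same keystream S_i, so C_i ⊕ C'_i = P_i ⊕ P'_i and thus P'_i = P_i ⊕ C_i ⊕ C'_i.
P'1: 0x36 ⊕ 0xBB ⊕ 0x86 = 0x0B.
P'2: 0x70 ⊕ 0x8E ⊕ 0x35 = 0xCB.
P'3: 0xD4 ⊕ 0xBB ⊕ 0x84 = 0xEB.

P'1 = 0x0B, P'2 = 0xCB, P'3 = 0xEB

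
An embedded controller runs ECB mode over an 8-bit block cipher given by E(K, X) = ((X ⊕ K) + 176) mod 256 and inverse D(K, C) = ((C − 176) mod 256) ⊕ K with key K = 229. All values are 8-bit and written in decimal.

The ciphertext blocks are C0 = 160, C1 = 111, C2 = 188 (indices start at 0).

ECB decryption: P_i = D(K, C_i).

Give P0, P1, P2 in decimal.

P0: D(K, 160) = 21.
P1: D(K, 111) = 90.
P2: D(K, 188) = 233.

P0 = 21, P1 = 90, P2 = 233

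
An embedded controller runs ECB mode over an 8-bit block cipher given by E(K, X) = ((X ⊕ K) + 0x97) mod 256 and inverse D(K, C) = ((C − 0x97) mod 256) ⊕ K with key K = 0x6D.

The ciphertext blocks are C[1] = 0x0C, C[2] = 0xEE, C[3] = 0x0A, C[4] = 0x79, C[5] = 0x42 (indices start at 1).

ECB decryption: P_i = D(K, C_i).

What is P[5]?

P[5] = 0xC6

P[5]: D(K, 0x42) = 0xC6.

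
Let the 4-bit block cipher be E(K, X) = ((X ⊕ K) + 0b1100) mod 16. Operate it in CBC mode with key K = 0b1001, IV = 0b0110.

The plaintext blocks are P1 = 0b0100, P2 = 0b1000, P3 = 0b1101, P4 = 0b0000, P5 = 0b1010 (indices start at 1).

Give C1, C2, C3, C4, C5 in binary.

CBC encryption: C_i = E(K, P_i ⊕ C_{i−1}), with C_{0} = IV.
C1: P1 ⊕ 0b0110 = 0b0010; E(K, 0b0010) = 0b0111.
C2: P2 ⊕ 0b0111 = 0b1111; E(K, 0b1111) = 0b0010.
C3: P3 ⊕ 0b0010 = 0b1111; E(K, 0b1111) = 0b0010.
C4: P4 ⊕ 0b0010 = 0b0010; E(K, 0b0010) = 0b0111.
C5: P5 ⊕ 0b0111 = 0b1101; E(K, 0b1101) = 0b0000.

C1 = 0b0111, C2 = 0b0010, C3 = 0b0010, C4 = 0b0111, C5 = 0b0000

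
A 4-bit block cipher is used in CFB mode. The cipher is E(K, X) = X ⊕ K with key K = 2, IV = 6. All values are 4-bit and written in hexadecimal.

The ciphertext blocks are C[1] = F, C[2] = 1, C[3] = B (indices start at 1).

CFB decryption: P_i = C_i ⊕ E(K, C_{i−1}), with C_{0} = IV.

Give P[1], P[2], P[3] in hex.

P[1]: E(K, 6) = 4; F ⊕ 4 = B.
P[2]: E(K, F) = D; 1 ⊕ D = C.
P[3]: E(K, 1) = 3; B ⊕ 3 = 8.

P[1] = B, P[2] = C, P[3] = 8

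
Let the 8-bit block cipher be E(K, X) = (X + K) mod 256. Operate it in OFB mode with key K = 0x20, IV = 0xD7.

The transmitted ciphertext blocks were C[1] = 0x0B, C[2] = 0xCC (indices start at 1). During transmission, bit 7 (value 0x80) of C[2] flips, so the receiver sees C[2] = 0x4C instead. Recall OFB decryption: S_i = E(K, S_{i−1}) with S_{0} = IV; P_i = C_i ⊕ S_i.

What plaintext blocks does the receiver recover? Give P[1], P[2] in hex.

P[1] = 0xFC, P[2] = 0x5B

Only C[2] changed, to 0x4C. In OFB, a change in C_i flips the same bit in P_i only; the keystream is unaffected. Decrypting the received ciphertext:
P[1]: S = E(K, 0xD7) = 0xF7; 0x0B ⊕ 0xF7 = 0xFC.
P[2]: S = E(K, 0xF7) = 0x17; 0x4C ⊕ 0x17 = 0x5B.
Blocks that differ from the original plaintext: P[2].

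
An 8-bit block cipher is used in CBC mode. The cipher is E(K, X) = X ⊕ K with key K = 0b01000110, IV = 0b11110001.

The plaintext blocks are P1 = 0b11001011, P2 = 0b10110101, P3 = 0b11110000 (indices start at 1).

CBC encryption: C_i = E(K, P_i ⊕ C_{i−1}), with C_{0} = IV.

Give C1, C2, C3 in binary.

C1: P1 ⊕ 0b11110001 = 0b00111010; E(K, 0b00111010) = 0b01111100.
C2: P2 ⊕ 0b01111100 = 0b11001001; E(K, 0b11001001) = 0b10001111.
C3: P3 ⊕ 0b10001111 = 0b01111111; E(K, 0b01111111) = 0b00111001.

C1 = 0b01111100, C2 = 0b10001111, C3 = 0b00111001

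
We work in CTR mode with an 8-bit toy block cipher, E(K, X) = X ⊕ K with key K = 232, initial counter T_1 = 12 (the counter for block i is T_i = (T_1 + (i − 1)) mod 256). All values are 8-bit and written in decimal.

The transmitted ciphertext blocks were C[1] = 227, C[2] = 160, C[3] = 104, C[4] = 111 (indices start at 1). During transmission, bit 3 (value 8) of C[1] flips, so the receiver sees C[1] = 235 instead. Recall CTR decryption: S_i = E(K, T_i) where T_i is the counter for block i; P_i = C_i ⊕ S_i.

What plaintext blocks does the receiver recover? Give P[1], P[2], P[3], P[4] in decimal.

P[1] = 15, P[2] = 69, P[3] = 142, P[4] = 136

Only C[1] changed, to 235. In CTR, a change in C_i flips the same bit in P_i only; the keystream is unaffected. Decrypting the received ciphertext:
P[1]: T = 12, S = E(K, T) = 228; 235 ⊕ 228 = 15.
P[2]: T = 13, S = E(K, T) = 229; 160 ⊕ 229 = 69.
P[3]: T = 14, S = E(K, T) = 230; 104 ⊕ 230 = 142.
P[4]: T = 15, S = E(K, T) = 231; 111 ⊕ 231 = 136.
Blocks that differ from the original plaintext: P[1].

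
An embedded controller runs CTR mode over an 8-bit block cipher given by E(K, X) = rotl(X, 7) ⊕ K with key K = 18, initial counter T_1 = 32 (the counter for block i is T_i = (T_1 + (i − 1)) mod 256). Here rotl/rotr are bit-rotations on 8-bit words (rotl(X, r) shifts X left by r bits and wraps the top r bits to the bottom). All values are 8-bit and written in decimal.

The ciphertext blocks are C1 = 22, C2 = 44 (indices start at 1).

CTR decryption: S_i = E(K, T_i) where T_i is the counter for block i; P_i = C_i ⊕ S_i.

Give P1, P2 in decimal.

P1 = 20, P2 = 174

P1: T = 32, S = E(K, T) = 2; 22 ⊕ 2 = 20.
P2: T = 33, S = E(K, T) = 130; 44 ⊕ 130 = 174.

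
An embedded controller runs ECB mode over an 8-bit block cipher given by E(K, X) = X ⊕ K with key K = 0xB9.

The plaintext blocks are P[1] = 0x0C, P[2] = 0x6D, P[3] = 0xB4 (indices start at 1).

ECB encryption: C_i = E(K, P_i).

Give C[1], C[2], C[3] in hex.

C[1]: E(K, 0x0C) = 0xB5.
C[2]: E(K, 0x6D) = 0xD4.
C[3]: E(K, 0xB4) = 0x0D.

C[1] = 0xB5, C[2] = 0xD4, C[3] = 0x0D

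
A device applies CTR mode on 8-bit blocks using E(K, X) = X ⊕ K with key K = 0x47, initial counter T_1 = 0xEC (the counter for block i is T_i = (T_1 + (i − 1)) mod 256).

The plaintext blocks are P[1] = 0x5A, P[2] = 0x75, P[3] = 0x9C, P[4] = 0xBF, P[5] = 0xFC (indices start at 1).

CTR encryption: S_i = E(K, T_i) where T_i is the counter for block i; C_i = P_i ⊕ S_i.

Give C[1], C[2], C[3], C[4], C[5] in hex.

C[1] = 0xF1, C[2] = 0xDF, C[3] = 0x35, C[4] = 0x17, C[5] = 0x4B

C[1]: T = 0xEC, S = E(K, T) = 0xAB; 0x5A ⊕ 0xAB = 0xF1.
C[2]: T = 0xED, S = E(K, T) = 0xAA; 0x75 ⊕ 0xAA = 0xDF.
C[3]: T = 0xEE, S = E(K, T) = 0xA9; 0x9C ⊕ 0xA9 = 0x35.
C[4]: T = 0xEF, S = E(K, T) = 0xA8; 0xBF ⊕ 0xA8 = 0x17.
C[5]: T = 0xF0, S = E(K, T) = 0xB7; 0xFC ⊕ 0xB7 = 0x4B.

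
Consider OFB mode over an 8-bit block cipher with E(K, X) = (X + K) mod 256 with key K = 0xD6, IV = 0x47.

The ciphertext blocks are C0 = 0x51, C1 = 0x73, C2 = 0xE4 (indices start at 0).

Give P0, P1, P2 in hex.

OFB decryption: S_i = E(K, S_{i−1}) with S_{−1} = IV; P_i = C_i ⊕ S_i.
P0: S = E(K, 0x47) = 0x1D; 0x51 ⊕ 0x1D = 0x4C.
P1: S = E(K, 0x1D) = 0xF3; 0x73 ⊕ 0xF3 = 0x80.
P2: S = E(K, 0xF3) = 0xC9; 0xE4 ⊕ 0xC9 = 0x2D.

P0 = 0x4C, P1 = 0x80, P2 = 0x2D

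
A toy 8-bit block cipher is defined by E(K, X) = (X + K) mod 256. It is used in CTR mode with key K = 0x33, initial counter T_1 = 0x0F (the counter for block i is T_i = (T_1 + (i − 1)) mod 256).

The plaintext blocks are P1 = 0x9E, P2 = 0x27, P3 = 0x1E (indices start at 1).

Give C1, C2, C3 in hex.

CTR encryption: S_i = E(K, T_i) where T_i is the counter for block i; C_i = P_i ⊕ S_i.
C1: T = 0x0F, S = E(K, T) = 0x42; 0x9E ⊕ 0x42 = 0xDC.
C2: T = 0x10, S = E(K, T) = 0x43; 0x27 ⊕ 0x43 = 0x64.
C3: T = 0x11, S = E(K, T) = 0x44; 0x1E ⊕ 0x44 = 0x5A.

C1 = 0xDC, C2 = 0x64, C3 = 0x5A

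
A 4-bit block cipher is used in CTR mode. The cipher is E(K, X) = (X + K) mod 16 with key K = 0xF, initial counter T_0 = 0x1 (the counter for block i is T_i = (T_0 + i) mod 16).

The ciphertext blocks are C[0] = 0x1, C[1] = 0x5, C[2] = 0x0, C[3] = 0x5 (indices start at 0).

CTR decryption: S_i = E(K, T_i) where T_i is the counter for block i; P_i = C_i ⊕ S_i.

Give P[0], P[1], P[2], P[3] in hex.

P[0]: T = 0x1, S = E(K, T) = 0x0; 0x1 ⊕ 0x0 = 0x1.
P[1]: T = 0x2, S = E(K, T) = 0x1; 0x5 ⊕ 0x1 = 0x4.
P[2]: T = 0x3, S = E(K, T) = 0x2; 0x0 ⊕ 0x2 = 0x2.
P[3]: T = 0x4, S = E(K, T) = 0x3; 0x5 ⊕ 0x3 = 0x6.

P[0] = 0x1, P[1] = 0x4, P[2] = 0x2, P[3] = 0x6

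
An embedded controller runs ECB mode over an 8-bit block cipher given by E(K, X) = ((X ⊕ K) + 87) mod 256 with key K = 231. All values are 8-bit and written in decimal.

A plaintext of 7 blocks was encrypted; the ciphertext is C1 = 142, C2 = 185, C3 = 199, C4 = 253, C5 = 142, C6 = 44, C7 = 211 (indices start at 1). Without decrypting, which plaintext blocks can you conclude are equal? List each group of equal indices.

P1 = P5

ECB encrypts each block independently with the same key, so equal ciphertext blocks imply equal plaintext blocks.
C1 = C5 = 142, so P1 = P5.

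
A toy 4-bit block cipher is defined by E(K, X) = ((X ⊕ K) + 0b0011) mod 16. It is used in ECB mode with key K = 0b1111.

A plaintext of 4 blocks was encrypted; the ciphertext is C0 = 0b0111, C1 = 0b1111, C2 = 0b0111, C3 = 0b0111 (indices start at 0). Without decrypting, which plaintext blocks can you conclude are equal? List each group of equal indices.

ECB encrypts each block independently with the same key, so equal ciphertext blocks imply equal plaintext blocks.
C0 = C2 = C3 = 0b0111, so P0 = P2 = P3.

P0 = P2 = P3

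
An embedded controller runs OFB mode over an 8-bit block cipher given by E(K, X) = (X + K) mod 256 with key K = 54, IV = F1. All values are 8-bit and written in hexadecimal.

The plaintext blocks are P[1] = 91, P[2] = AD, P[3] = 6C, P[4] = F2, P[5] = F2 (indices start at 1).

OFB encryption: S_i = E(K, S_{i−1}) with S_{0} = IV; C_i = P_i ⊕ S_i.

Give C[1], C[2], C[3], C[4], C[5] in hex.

C[1]: S = E(K, F1) = 45; 91 ⊕ 45 = D4.
C[2]: S = E(K, 45) = 99; AD ⊕ 99 = 34.
C[3]: S = E(K, 99) = ED; 6C ⊕ ED = 81.
C[4]: S = E(K, ED) = 41; F2 ⊕ 41 = B3.
C[5]: S = E(K, 41) = 95; F2 ⊕ 95 = 67.

C[1] = D4, C[2] = 34, C[3] = 81, C[4] = B3, C[5] = 67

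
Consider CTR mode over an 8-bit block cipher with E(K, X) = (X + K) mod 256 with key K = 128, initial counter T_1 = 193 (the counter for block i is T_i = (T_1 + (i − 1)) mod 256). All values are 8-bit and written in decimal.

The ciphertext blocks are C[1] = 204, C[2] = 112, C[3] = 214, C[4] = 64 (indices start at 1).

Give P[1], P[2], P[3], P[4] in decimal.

CTR decryption: S_i = E(K, T_i) where T_i is the counter for block i; P_i = C_i ⊕ S_i.
P[1]: T = 193, S = E(K, T) = 65; 204 ⊕ 65 = 141.
P[2]: T = 194, S = E(K, T) = 66; 112 ⊕ 66 = 50.
P[3]: T = 195, S = E(K, T) = 67; 214 ⊕ 67 = 149.
P[4]: T = 196, S = E(K, T) = 68; 64 ⊕ 68 = 4.

P[1] = 141, P[2] = 50, P[3] = 149, P[4] = 4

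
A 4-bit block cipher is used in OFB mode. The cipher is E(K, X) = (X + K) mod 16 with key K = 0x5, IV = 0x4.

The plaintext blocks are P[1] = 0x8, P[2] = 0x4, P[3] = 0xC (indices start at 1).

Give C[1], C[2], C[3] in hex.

OFB encryption: S_i = E(K, S_{i−1}) with S_{0} = IV; C_i = P_i ⊕ S_i.
C[1]: S = E(K, 0x4) = 0x9; 0x8 ⊕ 0x9 = 0x1.
C[2]: S = E(K, 0x9) = 0xE; 0x4 ⊕ 0xE = 0xA.
C[3]: S = E(K, 0xE) = 0x3; 0xC ⊕ 0x3 = 0xF.

C[1] = 0x1, C[2] = 0xA, C[3] = 0xF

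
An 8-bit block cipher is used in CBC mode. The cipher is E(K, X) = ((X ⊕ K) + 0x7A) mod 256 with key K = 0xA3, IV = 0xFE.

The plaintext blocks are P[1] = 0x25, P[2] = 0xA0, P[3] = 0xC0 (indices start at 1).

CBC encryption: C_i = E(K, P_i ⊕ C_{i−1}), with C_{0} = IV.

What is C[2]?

C[2] = 0x6B

C[1]: P[1] ⊕ 0xFE = 0xDB; E(K, 0xDB) = 0xF2.
C[2]: P[2] ⊕ 0xF2 = 0x52; E(K, 0x52) = 0x6B.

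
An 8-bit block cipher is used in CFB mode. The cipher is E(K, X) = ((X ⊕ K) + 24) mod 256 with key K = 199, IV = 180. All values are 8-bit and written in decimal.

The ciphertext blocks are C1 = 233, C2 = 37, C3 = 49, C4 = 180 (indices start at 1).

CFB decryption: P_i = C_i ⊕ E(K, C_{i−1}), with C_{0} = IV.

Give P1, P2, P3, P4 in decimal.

P1: E(K, 180) = 139; 233 ⊕ 139 = 98.
P2: E(K, 233) = 70; 37 ⊕ 70 = 99.
P3: E(K, 37) = 250; 49 ⊕ 250 = 203.
P4: E(K, 49) = 14; 180 ⊕ 14 = 186.

P1 = 98, P2 = 99, P3 = 203, P4 = 186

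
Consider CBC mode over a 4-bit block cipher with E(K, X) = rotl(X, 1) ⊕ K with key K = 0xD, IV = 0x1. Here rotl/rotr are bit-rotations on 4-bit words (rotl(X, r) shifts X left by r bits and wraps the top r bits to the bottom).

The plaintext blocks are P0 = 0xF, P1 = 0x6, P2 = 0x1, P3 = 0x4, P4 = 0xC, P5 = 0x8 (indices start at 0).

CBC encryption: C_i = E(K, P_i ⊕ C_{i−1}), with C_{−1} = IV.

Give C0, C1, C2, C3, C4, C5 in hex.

C0: P0 ⊕ 0x1 = 0xE; E(K, 0xE) = 0x0.
C1: P1 ⊕ 0x0 = 0x6; E(K, 0x6) = 0x1.
C2: P2 ⊕ 0x1 = 0x0; E(K, 0x0) = 0xD.
C3: P3 ⊕ 0xD = 0x9; E(K, 0x9) = 0xE.
C4: P4 ⊕ 0xE = 0x2; E(K, 0x2) = 0x9.
C5: P5 ⊕ 0x9 = 0x1; E(K, 0x1) = 0xF.

C0 = 0x0, C1 = 0x1, C2 = 0xD, C3 = 0xE, C4 = 0x9, C5 = 0xF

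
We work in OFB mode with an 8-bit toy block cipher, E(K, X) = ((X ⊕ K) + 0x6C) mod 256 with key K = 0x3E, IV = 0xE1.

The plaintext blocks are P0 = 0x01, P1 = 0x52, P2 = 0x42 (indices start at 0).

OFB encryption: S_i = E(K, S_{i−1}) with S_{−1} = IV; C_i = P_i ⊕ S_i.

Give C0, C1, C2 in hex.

C0 = 0x4A, C1 = 0xB3, C2 = 0x09

C0: S = E(K, 0xE1) = 0x4B; 0x01 ⊕ 0x4B = 0x4A.
C1: S = E(K, 0x4B) = 0xE1; 0x52 ⊕ 0xE1 = 0xB3.
C2: S = E(K, 0xE1) = 0x4B; 0x42 ⊕ 0x4B = 0x09.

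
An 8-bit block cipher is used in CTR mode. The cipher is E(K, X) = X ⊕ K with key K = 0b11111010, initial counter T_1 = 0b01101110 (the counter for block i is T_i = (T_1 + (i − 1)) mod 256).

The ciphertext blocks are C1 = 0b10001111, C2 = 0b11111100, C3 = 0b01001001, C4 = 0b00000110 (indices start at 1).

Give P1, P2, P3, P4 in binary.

P1 = 0b00011011, P2 = 0b01101001, P3 = 0b11000011, P4 = 0b10001101

CTR decryption: S_i = E(K, T_i) where T_i is the counter for block i; P_i = C_i ⊕ S_i.
P1: T = 0b01101110, S = E(K, T) = 0b10010100; 0b10001111 ⊕ 0b10010100 = 0b00011011.
P2: T = 0b01101111, S = E(K, T) = 0b10010101; 0b11111100 ⊕ 0b10010101 = 0b01101001.
P3: T = 0b01110000, S = E(K, T) = 0b10001010; 0b01001001 ⊕ 0b10001010 = 0b11000011.
P4: T = 0b01110001, S = E(K, T) = 0b10001011; 0b00000110 ⊕ 0b10001011 = 0b10001101.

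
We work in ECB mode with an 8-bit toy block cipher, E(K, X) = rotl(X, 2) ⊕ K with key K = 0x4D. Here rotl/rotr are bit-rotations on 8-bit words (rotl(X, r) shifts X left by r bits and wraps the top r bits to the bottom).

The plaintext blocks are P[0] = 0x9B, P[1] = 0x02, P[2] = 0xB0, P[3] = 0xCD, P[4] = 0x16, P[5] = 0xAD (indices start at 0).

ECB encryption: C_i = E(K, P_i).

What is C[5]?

C[5]: E(K, 0xAD) = 0xFB.

C[5] = 0xFB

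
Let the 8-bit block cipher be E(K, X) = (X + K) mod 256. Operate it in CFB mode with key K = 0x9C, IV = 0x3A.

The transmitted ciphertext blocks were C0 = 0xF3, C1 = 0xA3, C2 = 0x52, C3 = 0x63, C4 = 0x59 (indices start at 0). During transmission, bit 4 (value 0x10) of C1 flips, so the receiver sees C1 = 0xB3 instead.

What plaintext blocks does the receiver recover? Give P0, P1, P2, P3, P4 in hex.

CFB decryption: P_i = C_i ⊕ E(K, C_{i−1}), with C_{−1} = IV.
Only C1 changed, to 0xB3. In CFB, a change in C_i flips the same bit in P_i and garbles P_{i+1}. Decrypting the received ciphertext:
P0: E(K, 0x3A) = 0xD6; 0xF3 ⊕ 0xD6 = 0x25.
P1: E(K, 0xF3) = 0x8F; 0xB3 ⊕ 0x8F = 0x3C.
P2: E(K, 0xB3) = 0x4F; 0x52 ⊕ 0x4F = 0x1D.
P3: E(K, 0x52) = 0xEE; 0x63 ⊕ 0xEE = 0x8D.
P4: E(K, 0x63) = 0xFF; 0x59 ⊕ 0xFF = 0xA6.
Blocks that differ from the original plaintext: P1, P2.

P0 = 0x25, P1 = 0x3C, P2 = 0x1D, P3 = 0x8D, P4 = 0xA6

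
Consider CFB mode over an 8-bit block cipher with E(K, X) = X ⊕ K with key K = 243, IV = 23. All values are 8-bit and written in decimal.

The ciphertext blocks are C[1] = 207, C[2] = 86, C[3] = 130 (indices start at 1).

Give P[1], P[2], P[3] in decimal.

P[1] = 43, P[2] = 106, P[3] = 39

CFB decryption: P_i = C_i ⊕ E(K, C_{i−1}), with C_{0} = IV.
P[1]: E(K, 23) = 228; 207 ⊕ 228 = 43.
P[2]: E(K, 207) = 60; 86 ⊕ 60 = 106.
P[3]: E(K, 86) = 165; 130 ⊕ 165 = 39.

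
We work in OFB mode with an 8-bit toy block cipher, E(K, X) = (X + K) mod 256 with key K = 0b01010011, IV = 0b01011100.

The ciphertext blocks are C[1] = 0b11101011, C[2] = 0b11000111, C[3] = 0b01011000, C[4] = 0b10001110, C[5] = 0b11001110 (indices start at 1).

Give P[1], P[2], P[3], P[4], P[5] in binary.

P[1] = 0b01000100, P[2] = 0b11000101, P[3] = 0b00001101, P[4] = 0b00100110, P[5] = 0b00110101

OFB decryption: S_i = E(K, S_{i−1}) with S_{0} = IV; P_i = C_i ⊕ S_i.
P[1]: S = E(K, 0b01011100) = 0b10101111; 0b11101011 ⊕ 0b10101111 = 0b01000100.
P[2]: S = E(K, 0b10101111) = 0b00000010; 0b11000111 ⊕ 0b00000010 = 0b11000101.
P[3]: S = E(K, 0b00000010) = 0b01010101; 0b01011000 ⊕ 0b01010101 = 0b00001101.
P[4]: S = E(K, 0b01010101) = 0b10101000; 0b10001110 ⊕ 0b10101000 = 0b00100110.
P[5]: S = E(K, 0b10101000) = 0b11111011; 0b11001110 ⊕ 0b11111011 = 0b00110101.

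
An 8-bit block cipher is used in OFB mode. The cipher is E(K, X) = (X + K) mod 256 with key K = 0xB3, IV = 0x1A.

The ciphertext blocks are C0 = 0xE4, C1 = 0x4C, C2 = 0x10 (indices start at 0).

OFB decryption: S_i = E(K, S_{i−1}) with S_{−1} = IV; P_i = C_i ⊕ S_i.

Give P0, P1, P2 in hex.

P0 = 0x29, P1 = 0xCC, P2 = 0x23

P0: S = E(K, 0x1A) = 0xCD; 0xE4 ⊕ 0xCD = 0x29.
P1: S = E(K, 0xCD) = 0x80; 0x4C ⊕ 0x80 = 0xCC.
P2: S = E(K, 0x80) = 0x33; 0x10 ⊕ 0x33 = 0x23.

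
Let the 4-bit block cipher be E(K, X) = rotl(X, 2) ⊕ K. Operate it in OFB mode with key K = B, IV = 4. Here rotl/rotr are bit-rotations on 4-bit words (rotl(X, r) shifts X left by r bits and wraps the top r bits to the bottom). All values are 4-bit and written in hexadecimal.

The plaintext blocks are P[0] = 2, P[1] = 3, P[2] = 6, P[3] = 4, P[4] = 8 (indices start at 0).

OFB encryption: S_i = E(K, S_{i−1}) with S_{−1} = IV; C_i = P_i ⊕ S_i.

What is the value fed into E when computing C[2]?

C[0]: S = E(K, 4) = A; 2 ⊕ A = 8.
C[1]: S = E(K, A) = 1; 3 ⊕ 1 = 2.
C[2]: S = E(K, 1) = F; 6 ⊕ F = 9.
So the input to E for block [2] is 1.

1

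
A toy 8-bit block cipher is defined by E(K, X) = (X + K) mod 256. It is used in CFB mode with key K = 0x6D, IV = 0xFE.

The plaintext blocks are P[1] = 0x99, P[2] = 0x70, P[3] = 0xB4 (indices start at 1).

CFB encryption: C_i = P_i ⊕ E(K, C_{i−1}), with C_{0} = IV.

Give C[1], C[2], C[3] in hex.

C[1] = 0xF2, C[2] = 0x2F, C[3] = 0x28

C[1]: E(K, 0xFE) = 0x6B; 0x99 ⊕ 0x6B = 0xF2.
C[2]: E(K, 0xF2) = 0x5F; 0x70 ⊕ 0x5F = 0x2F.
C[3]: E(K, 0x2F) = 0x9C; 0xB4 ⊕ 0x9C = 0x28.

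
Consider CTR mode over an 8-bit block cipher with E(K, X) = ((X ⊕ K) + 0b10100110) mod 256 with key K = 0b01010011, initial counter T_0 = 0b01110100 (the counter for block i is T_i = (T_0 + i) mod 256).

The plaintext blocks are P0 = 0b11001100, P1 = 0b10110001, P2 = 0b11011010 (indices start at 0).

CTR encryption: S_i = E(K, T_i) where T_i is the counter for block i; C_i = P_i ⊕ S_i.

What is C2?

C2 = 0b00010001

C0: T = 0b01110100, S = E(K, T) = 0b11001101; 0b11001100 ⊕ 0b11001101 = 0b00000001.
C1: T = 0b01110101, S = E(K, T) = 0b11001100; 0b10110001 ⊕ 0b11001100 = 0b01111101.
C2: T = 0b01110110, S = E(K, T) = 0b11001011; 0b11011010 ⊕ 0b11001011 = 0b00010001.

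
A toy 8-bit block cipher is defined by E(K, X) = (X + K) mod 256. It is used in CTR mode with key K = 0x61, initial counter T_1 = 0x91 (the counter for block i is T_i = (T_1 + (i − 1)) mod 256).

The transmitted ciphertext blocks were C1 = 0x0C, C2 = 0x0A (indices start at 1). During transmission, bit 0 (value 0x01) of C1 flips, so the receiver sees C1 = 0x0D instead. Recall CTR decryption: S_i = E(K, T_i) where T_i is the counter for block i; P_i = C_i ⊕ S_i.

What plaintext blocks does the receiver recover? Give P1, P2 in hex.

P1 = 0xFF, P2 = 0xF9

Only C1 changed, to 0x0D. In CTR, a change in C_i flips the same bit in P_i only; the keystream is unaffected. Decrypting the received ciphertext:
P1: T = 0x91, S = E(K, T) = 0xF2; 0x0D ⊕ 0xF2 = 0xFF.
P2: T = 0x92, S = E(K, T) = 0xF3; 0x0A ⊕ 0xF3 = 0xF9.
Blocks that differ from the original plaintext: P1.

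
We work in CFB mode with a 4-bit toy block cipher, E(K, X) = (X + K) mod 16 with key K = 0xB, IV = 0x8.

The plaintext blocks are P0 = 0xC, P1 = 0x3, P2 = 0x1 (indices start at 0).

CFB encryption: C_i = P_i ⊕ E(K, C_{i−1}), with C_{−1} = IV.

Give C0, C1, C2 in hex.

C0: E(K, 0x8) = 0x3; 0xC ⊕ 0x3 = 0xF.
C1: E(K, 0xF) = 0xA; 0x3 ⊕ 0xA = 0x9.
C2: E(K, 0x9) = 0x4; 0x1 ⊕ 0x4 = 0x5.

C0 = 0xF, C1 = 0x9, C2 = 0x5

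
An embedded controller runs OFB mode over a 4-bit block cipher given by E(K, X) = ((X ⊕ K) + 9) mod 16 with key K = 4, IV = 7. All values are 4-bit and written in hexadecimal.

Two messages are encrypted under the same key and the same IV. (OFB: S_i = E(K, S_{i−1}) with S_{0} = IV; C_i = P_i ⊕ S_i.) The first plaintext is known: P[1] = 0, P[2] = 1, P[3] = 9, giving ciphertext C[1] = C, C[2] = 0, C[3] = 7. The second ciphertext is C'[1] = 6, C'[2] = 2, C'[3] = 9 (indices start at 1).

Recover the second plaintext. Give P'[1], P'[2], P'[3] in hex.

In OFB with a reused IV, both messages share the same keystream S_i, so C_i ⊕ C'_i = P_i ⊕ P'_i and thus P'_i = P_i ⊕ C_i ⊕ C'_i.
P'[1]: 0 ⊕ C ⊕ 6 = A.
P'[2]: 1 ⊕ 0 ⊕ 2 = 3.
P'[3]: 9 ⊕ 7 ⊕ 9 = 7.

P'[1] = A, P'[2] = 3, P'[3] = 7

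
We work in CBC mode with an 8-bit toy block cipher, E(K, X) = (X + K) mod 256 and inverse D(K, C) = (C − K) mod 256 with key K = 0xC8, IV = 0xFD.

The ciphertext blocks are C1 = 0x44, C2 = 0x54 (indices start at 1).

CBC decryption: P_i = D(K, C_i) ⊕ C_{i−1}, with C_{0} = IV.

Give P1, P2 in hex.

P1: D(K, 0x44) = 0x7C; 0x7C ⊕ 0xFD = 0x81.
P2: D(K, 0x54) = 0x8C; 0x8C ⊕ 0x44 = 0xC8.

P1 = 0x81, P2 = 0xC8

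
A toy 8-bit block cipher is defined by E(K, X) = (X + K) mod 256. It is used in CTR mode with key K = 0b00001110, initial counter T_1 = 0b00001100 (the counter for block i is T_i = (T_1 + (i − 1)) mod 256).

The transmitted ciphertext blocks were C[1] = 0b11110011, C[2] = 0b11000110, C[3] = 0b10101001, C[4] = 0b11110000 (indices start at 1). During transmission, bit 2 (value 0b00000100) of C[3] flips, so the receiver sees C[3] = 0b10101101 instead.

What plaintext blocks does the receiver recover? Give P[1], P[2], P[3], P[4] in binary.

CTR decryption: S_i = E(K, T_i) where T_i is the counter for block i; P_i = C_i ⊕ S_i.
Only C[3] changed, to 0b10101101. In CTR, a change in C_i flips the same bit in P_i only; the keystream is unaffected. Decrypting the received ciphertext:
P[1]: T = 0b00001100, S = E(K, T) = 0b00011010; 0b11110011 ⊕ 0b00011010 = 0b11101001.
P[2]: T = 0b00001101, S = E(K, T) = 0b00011011; 0b11000110 ⊕ 0b00011011 = 0b11011101.
P[3]: T = 0b00001110, S = E(K, T) = 0b00011100; 0b10101101 ⊕ 0b00011100 = 0b10110001.
P[4]: T = 0b00001111, S = E(K, T) = 0b00011101; 0b11110000 ⊕ 0b00011101 = 0b11101101.
Blocks that differ from the original plaintext: P[3].

P[1] = 0b11101001, P[2] = 0b11011101, P[3] = 0b10110001, P[4] = 0b11101101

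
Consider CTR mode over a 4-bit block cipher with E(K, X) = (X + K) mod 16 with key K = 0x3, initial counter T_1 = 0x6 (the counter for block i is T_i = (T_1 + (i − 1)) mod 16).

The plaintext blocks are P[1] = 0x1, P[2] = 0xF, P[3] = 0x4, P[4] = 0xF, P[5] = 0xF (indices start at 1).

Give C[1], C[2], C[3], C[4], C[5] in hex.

CTR encryption: S_i = E(K, T_i) where T_i is the counter for block i; C_i = P_i ⊕ S_i.
C[1]: T = 0x6, S = E(K, T) = 0x9; 0x1 ⊕ 0x9 = 0x8.
C[2]: T = 0x7, S = E(K, T) = 0xA; 0xF ⊕ 0xA = 0x5.
C[3]: T = 0x8, S = E(K, T) = 0xB; 0x4 ⊕ 0xB = 0xF.
C[4]: T = 0x9, S = E(K, T) = 0xC; 0xF ⊕ 0xC = 0x3.
C[5]: T = 0xA, S = E(K, T) = 0xD; 0xF ⊕ 0xD = 0x2.

C[1] = 0x8, C[2] = 0x5, C[3] = 0xF, C[4] = 0x3, C[5] = 0x2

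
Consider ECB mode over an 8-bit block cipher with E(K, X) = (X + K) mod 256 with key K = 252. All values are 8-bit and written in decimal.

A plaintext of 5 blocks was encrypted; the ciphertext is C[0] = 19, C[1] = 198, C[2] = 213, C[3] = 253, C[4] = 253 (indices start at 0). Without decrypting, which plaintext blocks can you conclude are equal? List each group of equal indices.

ECB encrypts each block independently with the same key, so equal ciphertext blocks imply equal plaintext blocks.
C[3] = C[4] = 253, so P[3] = P[4].

P[3] = P[4]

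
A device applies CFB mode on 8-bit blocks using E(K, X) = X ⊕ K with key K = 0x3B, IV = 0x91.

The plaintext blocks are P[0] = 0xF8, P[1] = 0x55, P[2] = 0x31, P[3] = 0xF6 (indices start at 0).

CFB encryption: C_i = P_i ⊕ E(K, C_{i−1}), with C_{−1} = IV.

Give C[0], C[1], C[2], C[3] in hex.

C[0] = 0x52, C[1] = 0x3C, C[2] = 0x36, C[3] = 0xFB

C[0]: E(K, 0x91) = 0xAA; 0xF8 ⊕ 0xAA = 0x52.
C[1]: E(K, 0x52) = 0x69; 0x55 ⊕ 0x69 = 0x3C.
C[2]: E(K, 0x3C) = 0x07; 0x31 ⊕ 0x07 = 0x36.
C[3]: E(K, 0x36) = 0x0D; 0xF6 ⊕ 0x0D = 0xFB.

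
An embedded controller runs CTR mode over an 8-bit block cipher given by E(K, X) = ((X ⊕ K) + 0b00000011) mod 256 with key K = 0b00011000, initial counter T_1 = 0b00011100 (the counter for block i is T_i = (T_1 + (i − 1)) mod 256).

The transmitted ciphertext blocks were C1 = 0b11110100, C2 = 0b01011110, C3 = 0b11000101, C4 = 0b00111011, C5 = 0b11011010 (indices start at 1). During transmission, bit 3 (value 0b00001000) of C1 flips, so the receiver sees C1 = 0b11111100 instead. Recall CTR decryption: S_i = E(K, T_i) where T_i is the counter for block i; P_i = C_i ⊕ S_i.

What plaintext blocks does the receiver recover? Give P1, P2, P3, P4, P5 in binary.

P1 = 0b11111011, P2 = 0b01010110, P3 = 0b11001100, P4 = 0b00110001, P5 = 0b11100001

Only C1 changed, to 0b11111100. In CTR, a change in C_i flips the same bit in P_i only; the keystream is unaffected. Decrypting the received ciphertext:
P1: T = 0b00011100, S = E(K, T) = 0b00000111; 0b11111100 ⊕ 0b00000111 = 0b11111011.
P2: T = 0b00011101, S = E(K, T) = 0b00001000; 0b01011110 ⊕ 0b00001000 = 0b01010110.
P3: T = 0b00011110, S = E(K, T) = 0b00001001; 0b11000101 ⊕ 0b00001001 = 0b11001100.
P4: T = 0b00011111, S = E(K, T) = 0b00001010; 0b00111011 ⊕ 0b00001010 = 0b00110001.
P5: T = 0b00100000, S = E(K, T) = 0b00111011; 0b11011010 ⊕ 0b00111011 = 0b11100001.
Blocks that differ from the original plaintext: P1.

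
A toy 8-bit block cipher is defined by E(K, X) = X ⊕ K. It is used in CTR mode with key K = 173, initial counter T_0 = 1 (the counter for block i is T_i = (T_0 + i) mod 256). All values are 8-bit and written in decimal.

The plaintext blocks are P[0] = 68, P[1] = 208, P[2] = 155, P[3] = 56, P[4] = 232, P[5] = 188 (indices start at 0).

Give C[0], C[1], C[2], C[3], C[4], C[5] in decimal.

C[0] = 232, C[1] = 127, C[2] = 53, C[3] = 145, C[4] = 64, C[5] = 23

CTR encryption: S_i = E(K, T_i) where T_i is the counter for block i; C_i = P_i ⊕ S_i.
C[0]: T = 1, S = E(K, T) = 172; 68 ⊕ 172 = 232.
C[1]: T = 2, S = E(K, T) = 175; 208 ⊕ 175 = 127.
C[2]: T = 3, S = E(K, T) = 174; 155 ⊕ 174 = 53.
C[3]: T = 4, S = E(K, T) = 169; 56 ⊕ 169 = 145.
C[4]: T = 5, S = E(K, T) = 168; 232 ⊕ 168 = 64.
C[5]: T = 6, S = E(K, T) = 171; 188 ⊕ 171 = 23.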